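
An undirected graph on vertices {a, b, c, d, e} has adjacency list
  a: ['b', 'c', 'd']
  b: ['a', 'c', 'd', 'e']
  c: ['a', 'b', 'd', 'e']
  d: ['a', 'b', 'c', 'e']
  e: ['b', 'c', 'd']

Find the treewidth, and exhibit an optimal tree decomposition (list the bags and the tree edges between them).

Every bag has size at most 4, so the width is 4 − 1 = 3 and tw(G) ≤ 3. Conversely, {b, c, d, e} is a clique of size 4, and the vertices of any clique must share a bag in every tree decomposition; so some bag has ≥ 4 vertices and tw(G) ≥ 3. Combining the bounds, tw(G) = 3.

Treewidth 3.
One optimal decomposition is:
Bags: B1 = {b, c, d, e}  B2 = {a, b, c, d}
Tree: B1–B2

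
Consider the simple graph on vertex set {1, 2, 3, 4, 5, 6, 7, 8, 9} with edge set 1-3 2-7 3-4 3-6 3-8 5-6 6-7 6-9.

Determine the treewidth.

A width-1 tree decomposition is:
Bags: B1 = {1, 3}  B2 = {3, 6}  B3 = {6, 9}  B4 = {3, 4}  B5 = {6, 7}  B6 = {2, 7}  B7 = {5, 6}  B8 = {3, 8}
Tree: B1–B2, B2–B3, B2–B4, B2–B5, B5–B6, B3–B7, B1–B8
Every bag has size at most 2, so the width is 2 − 1 = 1 and tw(G) ≤ 1. Since G has at least one edge (e.g. 1–3), it is not an edgeless graph, so tw(G) ≥ 1. The upper and lower bounds meet at 1, so that is the treewidth.

1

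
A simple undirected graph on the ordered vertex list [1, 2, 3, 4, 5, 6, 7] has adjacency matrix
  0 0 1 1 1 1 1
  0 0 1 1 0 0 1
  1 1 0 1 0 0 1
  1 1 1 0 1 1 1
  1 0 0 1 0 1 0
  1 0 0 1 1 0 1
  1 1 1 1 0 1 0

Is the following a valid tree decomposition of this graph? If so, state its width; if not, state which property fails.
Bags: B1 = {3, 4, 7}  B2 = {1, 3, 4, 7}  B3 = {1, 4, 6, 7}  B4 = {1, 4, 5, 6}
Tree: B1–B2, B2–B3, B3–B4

No — vertex 2 appears in no bag.

A tree decomposition must satisfy three properties: every vertex lies in some bag; for every edge, both endpoints lie together in some bag; and for every vertex, the bags containing it form a connected subtree. Here vertex 2 appears in no bag, so the decomposition is invalid.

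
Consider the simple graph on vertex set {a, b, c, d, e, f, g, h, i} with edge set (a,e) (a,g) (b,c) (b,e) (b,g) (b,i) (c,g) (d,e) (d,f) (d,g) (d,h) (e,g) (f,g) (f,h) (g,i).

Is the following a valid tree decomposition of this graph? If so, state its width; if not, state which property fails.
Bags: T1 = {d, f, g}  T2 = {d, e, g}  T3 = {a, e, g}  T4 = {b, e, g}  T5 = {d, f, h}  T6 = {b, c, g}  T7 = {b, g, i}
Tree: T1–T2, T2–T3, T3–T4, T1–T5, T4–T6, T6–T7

Yes; width 2.

Vertex coverage: the bags together contain {a, b, c, d, e, f, g, h, i}, the full vertex set. Edge coverage: each edge of G has both endpoints in at least one bag. Running intersection: for every vertex, the bags containing it form a connected subtree. All three properties hold, so this is a valid tree decomposition of width max|bag| − 1 = 2, and hence tw(G) ≤ 2.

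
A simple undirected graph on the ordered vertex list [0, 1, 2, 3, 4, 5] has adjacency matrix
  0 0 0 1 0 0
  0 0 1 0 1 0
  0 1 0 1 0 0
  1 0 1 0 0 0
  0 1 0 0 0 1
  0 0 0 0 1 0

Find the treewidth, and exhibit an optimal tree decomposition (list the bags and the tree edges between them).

The largest bag has 2 vertices, giving width 1; this decomposition certifies tw(G) ≤ 1. Any graph with an edge has treewidth ≥ 1, and G has the edge 0–3. Therefore the treewidth is 1.

Treewidth 1.
One optimal decomposition is:
Bags: B1 = {0, 3}  B2 = {2, 3}  B3 = {1, 2}  B4 = {1, 4}  B5 = {4, 5}
Tree: B1–B2, B2–B3, B3–B4, B4–B5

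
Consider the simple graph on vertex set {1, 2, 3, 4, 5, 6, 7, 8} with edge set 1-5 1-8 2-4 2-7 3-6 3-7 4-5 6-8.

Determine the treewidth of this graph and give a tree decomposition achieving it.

Treewidth 2.
One such decomposition:
Bags: B1 = {3, 6, 7}  B2 = {6, 7, 8}  B3 = {1, 7, 8}  B4 = {1, 5, 7}  B5 = {4, 5, 7}  B6 = {2, 4, 7}
Tree: B1–B2, B2–B3, B3–B4, B4–B5, B5–B6

Every bag has size at most 3, so the width is 3 − 1 = 2 and tw(G) ≤ 2. The edges 7–3–6–8–1–5–4–2–7 form a cycle, so G is not a tree and its treewidth is at least 2. Combining the bounds, tw(G) = 2.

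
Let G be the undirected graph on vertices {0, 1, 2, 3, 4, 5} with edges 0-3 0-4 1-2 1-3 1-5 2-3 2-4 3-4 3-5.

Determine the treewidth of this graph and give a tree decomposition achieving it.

Treewidth 2.
One optimal decomposition is:
Bags: B1 = {1, 2, 3}  B2 = {1, 3, 5}  B3 = {2, 3, 4}  B4 = {0, 3, 4}
Tree: B1–B2, B1–B3, B3–B4

Every bag has size at most 3, so the width is 3 − 1 = 2 and tw(G) ≤ 2. On the other hand G contains the 3-clique {0, 3, 4}. A clique must lie in a single bag of any decomposition, so no decomposition can have width below 2. Therefore the treewidth is 2.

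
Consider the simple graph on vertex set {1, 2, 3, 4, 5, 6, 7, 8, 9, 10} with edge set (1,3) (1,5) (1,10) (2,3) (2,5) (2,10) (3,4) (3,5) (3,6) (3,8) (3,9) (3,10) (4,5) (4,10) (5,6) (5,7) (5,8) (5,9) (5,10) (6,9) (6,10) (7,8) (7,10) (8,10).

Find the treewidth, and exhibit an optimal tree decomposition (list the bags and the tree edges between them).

Treewidth 3.
Bags: B1 = {3, 4, 5, 10}  B2 = {3, 5, 8, 10}  B3 = {1, 3, 5, 10}  B4 = {5, 7, 8, 10}  B5 = {3, 5, 6, 10}  B6 = {2, 3, 5, 10}  B7 = {3, 5, 6, 9}
Tree: B1–B2, B2–B3, B2–B4, B3–B5, B2–B6, B5–B7

Each bag holds 4 vertices, so the decomposition has width 3, which upper-bounds the treewidth. For the lower bound, the 4 vertices {3, 5, 6, 9} are pairwise adjacent, and any tree decomposition puts a clique entirely inside one bag — forcing width ≥ 3. Hence tw(G) = 3 exactly.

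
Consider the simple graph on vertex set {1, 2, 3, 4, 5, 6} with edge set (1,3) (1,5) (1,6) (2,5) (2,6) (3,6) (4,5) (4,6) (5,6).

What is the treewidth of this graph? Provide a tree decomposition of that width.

Treewidth 2.
One such decomposition:
Bags: B1 = {1, 3, 6}  B2 = {1, 5, 6}  B3 = {4, 5, 6}  B4 = {2, 5, 6}
Tree: B1–B2, B2–B3, B3–B4

Every bag has size at most 3, so the width is 3 − 1 = 2 and tw(G) ≤ 2. On the other hand G contains the 3-clique {1, 3, 6}. A clique must lie in a single bag of any decomposition, so no decomposition can have width below 2. Therefore the treewidth is 2.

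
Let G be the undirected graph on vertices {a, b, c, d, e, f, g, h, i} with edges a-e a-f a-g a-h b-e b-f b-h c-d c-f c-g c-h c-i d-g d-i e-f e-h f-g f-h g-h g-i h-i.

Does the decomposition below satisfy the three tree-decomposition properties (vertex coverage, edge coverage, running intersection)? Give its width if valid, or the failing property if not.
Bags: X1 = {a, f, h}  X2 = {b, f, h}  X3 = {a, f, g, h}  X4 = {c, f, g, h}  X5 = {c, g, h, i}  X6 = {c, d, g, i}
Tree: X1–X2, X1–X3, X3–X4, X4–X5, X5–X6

No — vertex e appears in no bag.

A tree decomposition must satisfy three properties: every vertex lies in some bag; for every edge, both endpoints lie together in some bag; and for every vertex, the bags containing it form a connected subtree. Here vertex e appears in no bag, so the decomposition is invalid.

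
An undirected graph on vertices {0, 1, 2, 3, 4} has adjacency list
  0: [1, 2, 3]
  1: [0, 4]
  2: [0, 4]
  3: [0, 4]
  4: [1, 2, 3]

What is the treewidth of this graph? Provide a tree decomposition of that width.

Each bag holds 3 vertices, so the decomposition has width 2, which upper-bounds the treewidth. The edges 0–3–4–1–0 form a cycle, so G is not a tree and its treewidth is at least 2. The upper and lower bounds meet at 2, so that is the treewidth.

Treewidth 2.
One such decomposition:
Bags: B1 = {0, 3, 4}  B2 = {0, 1, 4}  B3 = {0, 2, 4}
Tree: B1–B2, B2–B3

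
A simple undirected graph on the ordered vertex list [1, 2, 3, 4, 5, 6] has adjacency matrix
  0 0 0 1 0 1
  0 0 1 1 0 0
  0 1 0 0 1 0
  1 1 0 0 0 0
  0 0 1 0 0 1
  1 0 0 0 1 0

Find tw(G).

2

A width-2 tree decomposition is:
Bags: B1 = {1, 2, 4}  B2 = {1, 2, 3}  B3 = {1, 3, 5}  B4 = {1, 5, 6}
Tree: B1–B2, B2–B3, B3–B4
Each bag holds 3 vertices, so the decomposition has width 2, which upper-bounds the treewidth. The edges 1–4–2–3–5–6–1 form a cycle, so G is not a tree and its treewidth is at least 2. The upper and lower bounds meet at 2, so that is the treewidth.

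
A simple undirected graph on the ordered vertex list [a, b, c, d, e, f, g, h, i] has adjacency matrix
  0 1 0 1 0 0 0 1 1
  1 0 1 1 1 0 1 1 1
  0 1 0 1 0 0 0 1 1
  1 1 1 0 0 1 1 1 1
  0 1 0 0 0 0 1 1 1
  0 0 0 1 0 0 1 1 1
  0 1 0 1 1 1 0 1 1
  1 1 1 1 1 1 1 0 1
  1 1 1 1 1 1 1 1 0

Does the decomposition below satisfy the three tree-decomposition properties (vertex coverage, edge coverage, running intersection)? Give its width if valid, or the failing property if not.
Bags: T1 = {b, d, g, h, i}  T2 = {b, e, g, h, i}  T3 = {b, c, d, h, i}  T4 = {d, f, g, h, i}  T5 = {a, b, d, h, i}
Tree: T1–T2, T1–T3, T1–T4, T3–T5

Vertex coverage: the bags together contain {a, b, c, d, e, f, g, h, i}, the full vertex set. Edge coverage: each edge of G has both endpoints in at least one bag. Running intersection: for every vertex, the bags containing it form a connected subtree. All three properties hold, so this is a valid tree decomposition of width max|bag| − 1 = 4, and hence tw(G) ≤ 4.

Yes; width 4.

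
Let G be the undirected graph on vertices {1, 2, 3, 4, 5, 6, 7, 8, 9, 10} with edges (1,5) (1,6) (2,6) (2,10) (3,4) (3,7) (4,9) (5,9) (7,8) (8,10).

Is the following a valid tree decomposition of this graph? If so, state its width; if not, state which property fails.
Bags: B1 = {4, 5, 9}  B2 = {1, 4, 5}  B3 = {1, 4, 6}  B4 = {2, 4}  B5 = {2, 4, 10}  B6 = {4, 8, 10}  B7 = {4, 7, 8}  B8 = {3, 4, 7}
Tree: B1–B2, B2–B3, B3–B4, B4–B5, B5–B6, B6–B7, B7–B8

No — edge (6,2) lies in no bag.

A tree decomposition must satisfy three properties: every vertex lies in some bag; for every edge, both endpoints lie together in some bag; and for every vertex, the bags containing it form a connected subtree. Here edge (6,2) lies in no bag, so the decomposition is invalid.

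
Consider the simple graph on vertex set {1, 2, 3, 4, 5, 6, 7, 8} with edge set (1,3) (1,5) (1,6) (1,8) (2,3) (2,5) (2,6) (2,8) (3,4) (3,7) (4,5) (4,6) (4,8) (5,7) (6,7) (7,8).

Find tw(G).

4

A width-4 tree decomposition is:
Bags: B1 = {1, 2, 3, 4, 7}  B2 = {1, 2, 4, 7, 8}  B3 = {1, 2, 4, 5, 7}  B4 = {1, 2, 4, 6, 7}
Tree: B1–B2, B2–B3, B3–B4
Every bag has size at most 5, so the width is 5 − 1 = 4 and tw(G) ≤ 4. For the lower bound: the 5 vertex sets {3,4}, {7,8}, {1,5}, {2}, {6} are disjoint, each induces a connected subgraph, and every pair is joined by at least one edge of G. Contracting each set to a single vertex therefore yields K_{5} as a minor, and since treewidth is minor-monotone, tw(G) ≥ tw(K_{5}) = 4. Therefore the treewidth is 4.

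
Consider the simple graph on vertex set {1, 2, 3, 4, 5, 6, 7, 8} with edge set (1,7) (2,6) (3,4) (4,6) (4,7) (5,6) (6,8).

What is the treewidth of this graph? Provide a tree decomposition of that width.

Every bag has size at most 2, so the width is 2 − 1 = 1 and tw(G) ≤ 1. Since G has at least one edge (e.g. 5–6), it is not an edgeless graph, so tw(G) ≥ 1. Hence tw(G) = 1 exactly.

Treewidth 1.
Bags: B1 = {5, 6}  B2 = {4, 6}  B3 = {3, 4}  B4 = {2, 6}  B5 = {6, 8}  B6 = {4, 7}  B7 = {1, 7}
Tree: B1–B2, B2–B3, B2–B4, B2–B5, B2–B6, B6–B7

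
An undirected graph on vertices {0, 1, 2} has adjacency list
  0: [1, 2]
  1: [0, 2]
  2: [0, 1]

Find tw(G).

2

A width-2 tree decomposition is:
Bags: B1 = {0, 1, 2}
Tree: (single bag)
A single bag containing all 3 vertices is trivially a valid decomposition of width 2. Conversely, {0, 1, 2} is a clique of size 3, and the vertices of any clique must share a bag in every tree decomposition; so some bag has ≥ 3 vertices and tw(G) ≥ 2. Therefore the treewidth is 2.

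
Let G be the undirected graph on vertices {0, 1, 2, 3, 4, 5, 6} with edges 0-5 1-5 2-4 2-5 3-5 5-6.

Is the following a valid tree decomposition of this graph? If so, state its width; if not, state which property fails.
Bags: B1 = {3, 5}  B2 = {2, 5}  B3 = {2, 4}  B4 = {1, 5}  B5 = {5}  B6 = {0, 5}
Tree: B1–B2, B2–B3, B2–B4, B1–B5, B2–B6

A tree decomposition must satisfy three properties: every vertex lies in some bag; for every edge, both endpoints lie together in some bag; and for every vertex, the bags containing it form a connected subtree. Here vertex 6 appears in no bag, so the decomposition is invalid.

No — vertex 6 appears in no bag.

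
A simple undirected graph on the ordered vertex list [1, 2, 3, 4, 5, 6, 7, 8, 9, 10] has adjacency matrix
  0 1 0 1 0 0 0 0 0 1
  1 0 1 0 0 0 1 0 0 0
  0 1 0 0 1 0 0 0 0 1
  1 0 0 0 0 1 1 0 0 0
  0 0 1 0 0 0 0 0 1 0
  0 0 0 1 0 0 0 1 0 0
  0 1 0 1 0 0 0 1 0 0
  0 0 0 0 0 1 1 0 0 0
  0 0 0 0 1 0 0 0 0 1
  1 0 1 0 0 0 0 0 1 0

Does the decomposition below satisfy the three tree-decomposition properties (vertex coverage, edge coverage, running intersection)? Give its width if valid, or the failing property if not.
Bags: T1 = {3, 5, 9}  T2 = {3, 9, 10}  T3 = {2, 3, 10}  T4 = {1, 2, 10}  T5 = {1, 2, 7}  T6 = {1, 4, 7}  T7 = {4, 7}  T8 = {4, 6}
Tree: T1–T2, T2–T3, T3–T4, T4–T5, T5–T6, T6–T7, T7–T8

A tree decomposition must satisfy three properties: every vertex lies in some bag; for every edge, both endpoints lie together in some bag; and for every vertex, the bags containing it form a connected subtree. Here vertex 8 appears in no bag, so the decomposition is invalid.

No — vertex 8 appears in no bag.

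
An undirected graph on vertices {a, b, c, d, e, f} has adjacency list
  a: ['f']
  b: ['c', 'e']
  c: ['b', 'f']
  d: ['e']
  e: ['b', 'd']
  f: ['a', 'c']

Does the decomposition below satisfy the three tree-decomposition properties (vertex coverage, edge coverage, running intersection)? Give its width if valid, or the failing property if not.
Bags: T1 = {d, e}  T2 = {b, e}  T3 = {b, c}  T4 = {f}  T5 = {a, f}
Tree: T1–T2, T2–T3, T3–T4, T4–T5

A tree decomposition must satisfy three properties: every vertex lies in some bag; for every edge, both endpoints lie together in some bag; and for every vertex, the bags containing it form a connected subtree. Here edge (c,f) lies in no bag, so the decomposition is invalid.

No — edge (c,f) lies in no bag.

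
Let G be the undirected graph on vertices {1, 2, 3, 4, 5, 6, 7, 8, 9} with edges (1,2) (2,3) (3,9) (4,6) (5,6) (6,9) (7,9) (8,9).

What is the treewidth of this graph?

1

A width-1 tree decomposition is:
Bags: B1 = {5, 6}  B2 = {6, 9}  B3 = {3, 9}  B4 = {4, 6}  B5 = {8, 9}  B6 = {7, 9}  B7 = {2, 3}  B8 = {1, 2}
Tree: B1–B2, B2–B3, B2–B4, B3–B5, B3–B6, B3–B7, B7–B8
Every bag has size at most 2, so the width is 2 − 1 = 1 and tw(G) ≤ 1. G has an edge, so its treewidth is at least 1. Combining the bounds, tw(G) = 1.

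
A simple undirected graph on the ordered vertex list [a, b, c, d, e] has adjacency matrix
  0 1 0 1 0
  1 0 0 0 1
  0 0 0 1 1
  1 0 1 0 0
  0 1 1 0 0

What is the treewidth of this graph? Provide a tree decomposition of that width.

Treewidth 2.
Bags: B1 = {b, c, e}  B2 = {a, b, c}  B3 = {a, c, d}
Tree: B1–B2, B2–B3

The largest bag has 3 vertices, giving width 2; this decomposition certifies tw(G) ≤ 2. For the lower bound, G contains the cycle c–e–b–a–d–c, so G is not a forest; only forests have treewidth ≤ 1, hence tw(G) ≥ 2. Therefore the treewidth is 2.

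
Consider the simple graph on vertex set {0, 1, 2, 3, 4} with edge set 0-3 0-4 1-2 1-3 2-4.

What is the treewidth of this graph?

A width-2 tree decomposition is:
Bags: B1 = {1, 2, 3}  B2 = {2, 3, 4}  B3 = {0, 3, 4}
Tree: B1–B2, B2–B3
The largest bag has 3 vertices, giving width 2; this decomposition certifies tw(G) ≤ 2. For the lower bound, G contains the cycle 3–1–2–4–0–3, so G is not a forest; only forests have treewidth ≤ 1, hence tw(G) ≥ 2. Combining the bounds, tw(G) = 2.

2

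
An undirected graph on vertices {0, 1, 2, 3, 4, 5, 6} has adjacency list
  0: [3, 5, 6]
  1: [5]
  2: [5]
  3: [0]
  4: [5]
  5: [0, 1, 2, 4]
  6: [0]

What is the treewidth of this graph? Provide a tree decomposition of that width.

Every bag has size at most 2, so the width is 2 − 1 = 1 and tw(G) ≤ 1. Any graph with an edge has treewidth ≥ 1, and G has the edge 0–5. Combining the bounds, tw(G) = 1.

Treewidth 1.
One such decomposition:
Bags: B1 = {0, 5}  B2 = {2, 5}  B3 = {4, 5}  B4 = {0, 6}  B5 = {0, 3}  B6 = {1, 5}
Tree: B1–B2, B1–B3, B1–B4, B4–B5, B1–B6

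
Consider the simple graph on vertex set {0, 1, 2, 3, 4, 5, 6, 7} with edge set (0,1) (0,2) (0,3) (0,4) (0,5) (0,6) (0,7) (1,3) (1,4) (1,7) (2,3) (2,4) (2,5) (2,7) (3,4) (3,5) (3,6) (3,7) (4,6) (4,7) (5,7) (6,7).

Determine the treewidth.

4

A width-4 tree decomposition is:
Bags: B1 = {0, 3, 4, 6, 7}  B2 = {0, 2, 3, 4, 7}  B3 = {0, 2, 3, 5, 7}  B4 = {0, 1, 3, 4, 7}
Tree: B1–B2, B2–B3, B2–B4
Every bag has size at most 5, so the width is 5 − 1 = 4 and tw(G) ≤ 4. On the other hand G contains the 5-clique {0, 1, 3, 4, 7}. A clique must lie in a single bag of any decomposition, so no decomposition can have width below 4. Therefore the treewidth is 4.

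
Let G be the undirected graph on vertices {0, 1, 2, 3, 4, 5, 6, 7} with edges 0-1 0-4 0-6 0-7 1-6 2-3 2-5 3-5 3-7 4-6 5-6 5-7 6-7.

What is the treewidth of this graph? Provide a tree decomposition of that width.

Treewidth 2.
One such decomposition:
Bags: B1 = {5, 6, 7}  B2 = {0, 6, 7}  B3 = {3, 5, 7}  B4 = {2, 3, 5}  B5 = {0, 1, 6}  B6 = {0, 4, 6}
Tree: B1–B2, B1–B3, B3–B4, B2–B5, B2–B6

Every bag has size at most 3, so the width is 3 − 1 = 2 and tw(G) ≤ 2. On the other hand G contains the 3-clique {2, 3, 5}. A clique must lie in a single bag of any decomposition, so no decomposition can have width below 2. The upper and lower bounds meet at 2, so that is the treewidth.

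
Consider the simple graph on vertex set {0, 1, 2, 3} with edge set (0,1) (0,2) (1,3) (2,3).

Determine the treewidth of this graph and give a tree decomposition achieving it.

Treewidth 2.
Bags: B1 = {0, 2, 3}  B2 = {0, 1, 3}
Tree: B1–B2

The largest bag has 3 vertices, giving width 2; this decomposition certifies tw(G) ≤ 2. The edges 3–2–0–1–3 form a cycle, so G is not a tree and its treewidth is at least 2. The upper and lower bounds meet at 2, so that is the treewidth.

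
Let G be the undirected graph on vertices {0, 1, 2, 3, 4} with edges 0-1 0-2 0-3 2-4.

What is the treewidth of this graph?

1

A width-1 tree decomposition is:
Bags: B1 = {0, 2}  B2 = {0, 3}  B3 = {0, 1}  B4 = {2, 4}
Tree: B1–B2, B2–B3, B1–B4
Each bag holds 2 vertices, so the decomposition has width 1, which upper-bounds the treewidth. Any graph with an edge has treewidth ≥ 1, and G has the edge 0–2. Combining the bounds, tw(G) = 1.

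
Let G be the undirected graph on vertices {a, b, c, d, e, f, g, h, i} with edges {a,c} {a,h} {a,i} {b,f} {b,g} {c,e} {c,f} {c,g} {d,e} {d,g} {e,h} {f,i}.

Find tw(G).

3

A width-3 tree decomposition is:
Bags: B1 = {b, d, e, g}  B2 = {b, c, e, g}  B3 = {b, c, e, f}  B4 = {c, e, f, h}  B5 = {a, c, f, h}  B6 = {a, f, h, i}
Tree: B1–B2, B2–B3, B3–B4, B4–B5, B5–B6
Each bag holds 4 vertices, so the decomposition has width 3, which upper-bounds the treewidth. For the lower bound: the 4 vertex sets {b,d,g}, {e}, {c}, {a,f,h,i} are disjoint, each induces a connected subgraph, and every pair is joined by at least one edge of G. Contracting each set to a single vertex therefore yields K_{4} as a minor, and since treewidth is minor-monotone, tw(G) ≥ tw(K_{4}) = 3. Hence tw(G) = 3 exactly.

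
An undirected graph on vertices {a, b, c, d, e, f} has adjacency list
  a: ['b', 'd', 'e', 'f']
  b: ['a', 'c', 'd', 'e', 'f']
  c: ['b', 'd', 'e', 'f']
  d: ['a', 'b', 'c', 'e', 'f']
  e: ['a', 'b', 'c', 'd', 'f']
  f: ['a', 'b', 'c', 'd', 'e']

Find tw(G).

A width-4 tree decomposition is:
Bags: B1 = {b, c, d, e, f}  B2 = {a, b, d, e, f}
Tree: B1–B2
Every bag has size at most 5, so the width is 5 − 1 = 4 and tw(G) ≤ 4. On the other hand G contains the 5-clique {b, c, d, e, f}. A clique must lie in a single bag of any decomposition, so no decomposition can have width below 4. Therefore the treewidth is 4.

4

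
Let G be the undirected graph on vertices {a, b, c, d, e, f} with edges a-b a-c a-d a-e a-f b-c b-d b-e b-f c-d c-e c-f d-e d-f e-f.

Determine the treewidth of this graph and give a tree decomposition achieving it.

Treewidth 5.
One optimal decomposition is:
Bags: B1 = {a, b, c, d, e, f}
Tree: (single bag)

A single bag containing all 6 vertices is trivially a valid decomposition of width 5. For the lower bound, the 6 vertices {a, b, c, d, e, f} are pairwise adjacent, and any tree decomposition puts a clique entirely inside one bag — forcing width ≥ 5. The upper and lower bounds meet at 5, so that is the treewidth.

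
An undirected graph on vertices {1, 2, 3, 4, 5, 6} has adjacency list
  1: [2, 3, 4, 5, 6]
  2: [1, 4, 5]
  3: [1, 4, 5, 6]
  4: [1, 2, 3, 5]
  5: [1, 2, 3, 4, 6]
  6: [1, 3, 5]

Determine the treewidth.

A width-3 tree decomposition is:
Bags: B1 = {1, 3, 4, 5}  B2 = {1, 2, 4, 5}  B3 = {1, 3, 5, 6}
Tree: B1–B2, B1–B3
The largest bag has 4 vertices, giving width 3; this decomposition certifies tw(G) ≤ 3. For the lower bound, the 4 vertices {1, 2, 4, 5} are pairwise adjacent, and any tree decomposition puts a clique entirely inside one bag — forcing width ≥ 3. Hence tw(G) = 3 exactly.

3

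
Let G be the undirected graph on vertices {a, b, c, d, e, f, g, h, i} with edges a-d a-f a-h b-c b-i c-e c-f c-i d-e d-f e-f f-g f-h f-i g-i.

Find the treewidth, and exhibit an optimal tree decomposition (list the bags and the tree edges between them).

Each bag holds 3 vertices, so the decomposition has width 2, which upper-bounds the treewidth. On the other hand G contains the 3-clique {d, e, f}. A clique must lie in a single bag of any decomposition, so no decomposition can have width below 2. Therefore the treewidth is 2.

Treewidth 2.
Bags: B1 = {b, c, i}  B2 = {c, f, i}  B3 = {c, e, f}  B4 = {d, e, f}  B5 = {a, d, f}  B6 = {a, f, h}  B7 = {f, g, i}
Tree: B1–B2, B2–B3, B3–B4, B4–B5, B5–B6, B2–B7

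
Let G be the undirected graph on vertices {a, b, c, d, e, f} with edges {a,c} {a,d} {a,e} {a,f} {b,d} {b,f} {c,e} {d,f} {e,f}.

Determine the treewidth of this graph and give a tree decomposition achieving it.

Treewidth 2.
One such decomposition:
Bags: B1 = {b, d, f}  B2 = {a, d, f}  B3 = {a, e, f}  B4 = {a, c, e}
Tree: B1–B2, B2–B3, B3–B4

The largest bag has 3 vertices, giving width 2; this decomposition certifies tw(G) ≤ 2. On the other hand G contains the 3-clique {a, c, e}. A clique must lie in a single bag of any decomposition, so no decomposition can have width below 2. Combining the bounds, tw(G) = 2.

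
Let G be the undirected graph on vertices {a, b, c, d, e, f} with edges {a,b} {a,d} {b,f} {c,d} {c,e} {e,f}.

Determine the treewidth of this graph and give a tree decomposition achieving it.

Every bag has size at most 3, so the width is 3 − 1 = 2 and tw(G) ≤ 2. The edges e–c–d–a–b–f–e form a cycle, so G is not a tree and its treewidth is at least 2. Therefore the treewidth is 2.

Treewidth 2.
Bags: B1 = {c, d, e}  B2 = {a, d, e}  B3 = {a, b, e}  B4 = {b, e, f}
Tree: B1–B2, B2–B3, B3–B4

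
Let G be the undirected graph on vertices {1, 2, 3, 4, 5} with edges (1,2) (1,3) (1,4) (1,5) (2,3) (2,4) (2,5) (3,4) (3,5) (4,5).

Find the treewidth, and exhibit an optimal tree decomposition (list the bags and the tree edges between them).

Treewidth 4.
One such decomposition:
Bags: B1 = {1, 2, 3, 4, 5}
Tree: (single bag)

A single bag containing all 5 vertices is trivially a valid decomposition of width 4. Conversely, {1, 2, 3, 4, 5} is a clique of size 5, and the vertices of any clique must share a bag in every tree decomposition; so some bag has ≥ 5 vertices and tw(G) ≥ 4. The upper and lower bounds meet at 4, so that is the treewidth.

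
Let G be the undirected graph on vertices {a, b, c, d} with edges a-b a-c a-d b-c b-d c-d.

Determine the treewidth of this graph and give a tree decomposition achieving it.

Treewidth 3.
One optimal decomposition is:
Bags: B1 = {a, b, c, d}
Tree: (single bag)

A single bag containing all 4 vertices is trivially a valid decomposition of width 3. On the other hand G contains the 4-clique {a, b, c, d}. A clique must lie in a single bag of any decomposition, so no decomposition can have width below 3. Combining the bounds, tw(G) = 3.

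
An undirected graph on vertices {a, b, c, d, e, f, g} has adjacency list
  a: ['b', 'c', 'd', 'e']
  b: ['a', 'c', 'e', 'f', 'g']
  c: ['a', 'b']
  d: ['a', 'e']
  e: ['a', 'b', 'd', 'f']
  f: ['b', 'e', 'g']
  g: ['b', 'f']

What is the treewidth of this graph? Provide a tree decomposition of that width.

Every bag has size at most 3, so the width is 3 − 1 = 2 and tw(G) ≤ 2. Conversely, {a, d, e} is a clique of size 3, and the vertices of any clique must share a bag in every tree decomposition; so some bag has ≥ 3 vertices and tw(G) ≥ 2. Hence tw(G) = 2 exactly.

Treewidth 2.
One such decomposition:
Bags: B1 = {a, b, c}  B2 = {a, b, e}  B3 = {b, e, f}  B4 = {b, f, g}  B5 = {a, d, e}
Tree: B1–B2, B2–B3, B3–B4, B2–B5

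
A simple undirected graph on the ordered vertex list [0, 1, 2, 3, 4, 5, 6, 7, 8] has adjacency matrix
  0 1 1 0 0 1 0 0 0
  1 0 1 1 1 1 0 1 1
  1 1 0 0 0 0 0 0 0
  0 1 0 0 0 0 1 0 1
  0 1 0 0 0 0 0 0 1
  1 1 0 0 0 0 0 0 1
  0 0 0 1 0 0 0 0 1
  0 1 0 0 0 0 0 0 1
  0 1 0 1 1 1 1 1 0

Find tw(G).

A width-2 tree decomposition is:
Bags: B1 = {1, 5, 8}  B2 = {1, 3, 8}  B3 = {0, 1, 5}  B4 = {0, 1, 2}  B5 = {3, 6, 8}  B6 = {1, 4, 8}  B7 = {1, 7, 8}
Tree: B1–B2, B1–B3, B3–B4, B2–B5, B1–B6, B1–B7
Every bag has size at most 3, so the width is 3 − 1 = 2 and tw(G) ≤ 2. On the other hand G contains the 3-clique {0, 1, 2}. A clique must lie in a single bag of any decomposition, so no decomposition can have width below 2. Combining the bounds, tw(G) = 2.

2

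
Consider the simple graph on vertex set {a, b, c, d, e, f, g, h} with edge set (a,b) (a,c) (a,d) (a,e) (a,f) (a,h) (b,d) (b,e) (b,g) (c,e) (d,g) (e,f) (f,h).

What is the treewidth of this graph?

A width-2 tree decomposition is:
Bags: B1 = {a, b, d}  B2 = {a, b, e}  B3 = {a, e, f}  B4 = {a, f, h}  B5 = {b, d, g}  B6 = {a, c, e}
Tree: B1–B2, B2–B3, B3–B4, B1–B5, B3–B6
Every bag has size at most 3, so the width is 3 − 1 = 2 and tw(G) ≤ 2. Conversely, {b, d, g} is a clique of size 3, and the vertices of any clique must share a bag in every tree decomposition; so some bag has ≥ 3 vertices and tw(G) ≥ 2. Combining the bounds, tw(G) = 2.

2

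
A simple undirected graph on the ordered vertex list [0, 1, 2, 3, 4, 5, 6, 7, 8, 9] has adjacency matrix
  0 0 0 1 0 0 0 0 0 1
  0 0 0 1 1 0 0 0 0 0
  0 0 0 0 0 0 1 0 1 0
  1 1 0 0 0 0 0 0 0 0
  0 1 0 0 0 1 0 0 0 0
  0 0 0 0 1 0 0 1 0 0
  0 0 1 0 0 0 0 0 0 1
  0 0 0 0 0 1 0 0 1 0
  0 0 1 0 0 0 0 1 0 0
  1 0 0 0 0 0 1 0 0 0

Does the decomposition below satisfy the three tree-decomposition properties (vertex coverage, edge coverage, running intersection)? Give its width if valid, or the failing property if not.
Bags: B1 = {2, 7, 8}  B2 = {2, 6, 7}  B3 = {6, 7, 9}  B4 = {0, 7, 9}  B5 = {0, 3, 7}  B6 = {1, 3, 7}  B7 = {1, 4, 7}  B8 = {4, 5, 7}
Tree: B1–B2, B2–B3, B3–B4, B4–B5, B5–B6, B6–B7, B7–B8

Vertex coverage: the bags together contain {0, 1, 2, 3, 4, 5, 6, 7, 8, 9}, the full vertex set. Edge coverage: each edge of G has both endpoints in at least one bag. Running intersection: for every vertex, the bags containing it form a connected subtree. All three properties hold, so this is a valid tree decomposition of width max|bag| − 1 = 2, and hence tw(G) ≤ 2.

Yes; width 2.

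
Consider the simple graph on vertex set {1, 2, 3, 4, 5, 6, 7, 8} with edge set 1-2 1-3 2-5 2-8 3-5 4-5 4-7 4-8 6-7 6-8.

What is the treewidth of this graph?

A width-2 tree decomposition is:
Bags: B1 = {6, 7, 8}  B2 = {4, 7, 8}  B3 = {2, 4, 8}  B4 = {2, 4, 5}  B5 = {1, 2, 5}  B6 = {1, 3, 5}
Tree: B1–B2, B2–B3, B3–B4, B4–B5, B5–B6
Each bag holds 3 vertices, so the decomposition has width 2, which upper-bounds the treewidth. The edges 6–7–4–8–6 form a cycle, so G is not a tree and its treewidth is at least 2. Combining the bounds, tw(G) = 2.

2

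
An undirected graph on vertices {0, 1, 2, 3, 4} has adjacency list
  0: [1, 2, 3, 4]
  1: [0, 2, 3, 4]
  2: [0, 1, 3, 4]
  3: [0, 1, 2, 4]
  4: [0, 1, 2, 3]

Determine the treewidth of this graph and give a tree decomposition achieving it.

Treewidth 4.
Bags: B1 = {0, 1, 2, 3, 4}
Tree: (single bag)

A single bag containing all 5 vertices is trivially a valid decomposition of width 4. Conversely, {0, 1, 2, 3, 4} is a clique of size 5, and the vertices of any clique must share a bag in every tree decomposition; so some bag has ≥ 5 vertices and tw(G) ≥ 4. Combining the bounds, tw(G) = 4.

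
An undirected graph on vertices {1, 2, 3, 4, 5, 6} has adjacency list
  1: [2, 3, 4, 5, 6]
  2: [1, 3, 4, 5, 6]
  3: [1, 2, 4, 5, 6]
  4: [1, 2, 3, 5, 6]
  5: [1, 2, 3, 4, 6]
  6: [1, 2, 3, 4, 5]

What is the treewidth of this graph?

5

A width-5 tree decomposition is:
Bags: B1 = {1, 2, 3, 4, 5, 6}
Tree: (single bag)
With just one bag of size 6, the width is 6 − 1 = 5, so tw(G) ≤ 5. On the other hand G contains the 6-clique {1, 2, 3, 4, 5, 6}. A clique must lie in a single bag of any decomposition, so no decomposition can have width below 5. The upper and lower bounds meet at 5, so that is the treewidth.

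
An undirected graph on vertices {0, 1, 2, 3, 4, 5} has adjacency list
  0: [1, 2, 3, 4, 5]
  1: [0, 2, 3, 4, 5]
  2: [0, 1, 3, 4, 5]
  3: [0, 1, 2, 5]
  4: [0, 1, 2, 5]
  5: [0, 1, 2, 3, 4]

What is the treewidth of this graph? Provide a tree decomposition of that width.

The largest bag has 5 vertices, giving width 4; this decomposition certifies tw(G) ≤ 4. For the lower bound, the 5 vertices {0, 1, 2, 3, 5} are pairwise adjacent, and any tree decomposition puts a clique entirely inside one bag — forcing width ≥ 4. Combining the bounds, tw(G) = 4.

Treewidth 4.
One such decomposition:
Bags: B1 = {0, 1, 2, 4, 5}  B2 = {0, 1, 2, 3, 5}
Tree: B1–B2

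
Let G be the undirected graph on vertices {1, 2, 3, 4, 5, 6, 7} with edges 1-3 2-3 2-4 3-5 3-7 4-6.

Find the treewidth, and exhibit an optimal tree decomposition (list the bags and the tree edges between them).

Treewidth 1.
One such decomposition:
Bags: B1 = {1, 3}  B2 = {2, 3}  B3 = {2, 4}  B4 = {4, 6}  B5 = {3, 5}  B6 = {3, 7}
Tree: B1–B2, B2–B3, B3–B4, B2–B5, B2–B6

Each bag holds 2 vertices, so the decomposition has width 1, which upper-bounds the treewidth. G has an edge, so its treewidth is at least 1. Therefore the treewidth is 1.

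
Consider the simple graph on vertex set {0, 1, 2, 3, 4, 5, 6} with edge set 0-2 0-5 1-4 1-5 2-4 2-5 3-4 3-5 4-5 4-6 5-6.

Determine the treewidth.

2

A width-2 tree decomposition is:
Bags: B1 = {1, 4, 5}  B2 = {2, 4, 5}  B3 = {4, 5, 6}  B4 = {3, 4, 5}  B5 = {0, 2, 5}
Tree: B1–B2, B1–B3, B3–B4, B2–B5
Each bag holds 3 vertices, so the decomposition has width 2, which upper-bounds the treewidth. On the other hand G contains the 3-clique {0, 2, 5}. A clique must lie in a single bag of any decomposition, so no decomposition can have width below 2. Combining the bounds, tw(G) = 2.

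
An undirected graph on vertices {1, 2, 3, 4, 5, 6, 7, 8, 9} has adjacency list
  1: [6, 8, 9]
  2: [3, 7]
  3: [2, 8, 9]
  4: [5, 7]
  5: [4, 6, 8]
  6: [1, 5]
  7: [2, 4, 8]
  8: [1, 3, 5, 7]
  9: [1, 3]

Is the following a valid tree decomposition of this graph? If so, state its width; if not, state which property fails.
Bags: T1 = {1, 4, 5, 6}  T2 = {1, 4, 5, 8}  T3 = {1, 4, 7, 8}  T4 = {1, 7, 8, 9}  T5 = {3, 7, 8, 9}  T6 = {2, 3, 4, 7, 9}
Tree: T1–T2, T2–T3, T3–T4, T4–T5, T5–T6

A tree decomposition must satisfy three properties: every vertex lies in some bag; for every edge, both endpoints lie together in some bag; and for every vertex, the bags containing it form a connected subtree. Here bags containing vertex 4 are not connected in the tree, so the decomposition is invalid.

No — bags containing vertex 4 are not connected in the tree.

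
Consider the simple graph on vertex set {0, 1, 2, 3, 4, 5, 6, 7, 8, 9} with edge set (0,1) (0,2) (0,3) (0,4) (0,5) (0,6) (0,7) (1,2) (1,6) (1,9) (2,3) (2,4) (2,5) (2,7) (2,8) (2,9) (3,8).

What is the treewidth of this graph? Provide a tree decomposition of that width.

Treewidth 2.
One such decomposition:
Bags: B1 = {0, 2, 5}  B2 = {0, 2, 4}  B3 = {0, 2, 7}  B4 = {0, 1, 2}  B5 = {0, 2, 3}  B6 = {1, 2, 9}  B7 = {2, 3, 8}  B8 = {0, 1, 6}
Tree: B1–B2, B2–B3, B1–B4, B2–B5, B4–B6, B5–B7, B4–B8

Every bag has size at most 3, so the width is 3 − 1 = 2 and tw(G) ≤ 2. For the lower bound, the 3 vertices {0, 1, 2} are pairwise adjacent, and any tree decomposition puts a clique entirely inside one bag — forcing width ≥ 2. Hence tw(G) = 2 exactly.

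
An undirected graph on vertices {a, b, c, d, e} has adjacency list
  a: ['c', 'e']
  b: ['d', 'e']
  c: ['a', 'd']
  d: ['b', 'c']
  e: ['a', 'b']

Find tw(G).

2

A width-2 tree decomposition is:
Bags: B1 = {b, c, d}  B2 = {a, b, c}  B3 = {a, b, e}
Tree: B1–B2, B2–B3
Every bag has size at most 3, so the width is 3 − 1 = 2 and tw(G) ≤ 2. Since b–d–c–a–e–b is a cycle in G, G is not acyclic. Forests are exactly the graphs of treewidth ≤ 1, so tw(G) ≥ 2. Combining the bounds, tw(G) = 2.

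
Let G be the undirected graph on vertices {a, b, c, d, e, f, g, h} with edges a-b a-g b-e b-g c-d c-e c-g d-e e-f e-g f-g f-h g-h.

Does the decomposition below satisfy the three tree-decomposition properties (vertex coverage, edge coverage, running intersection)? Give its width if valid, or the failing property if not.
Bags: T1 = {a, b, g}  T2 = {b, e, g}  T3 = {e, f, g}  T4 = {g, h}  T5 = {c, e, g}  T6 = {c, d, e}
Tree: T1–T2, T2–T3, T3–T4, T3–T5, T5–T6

No — edge (f,h) lies in no bag.

A tree decomposition must satisfy three properties: every vertex lies in some bag; for every edge, both endpoints lie together in some bag; and for every vertex, the bags containing it form a connected subtree. Here edge (f,h) lies in no bag, so the decomposition is invalid.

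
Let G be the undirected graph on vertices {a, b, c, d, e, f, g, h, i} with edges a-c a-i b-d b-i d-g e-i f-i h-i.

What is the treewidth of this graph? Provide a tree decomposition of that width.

Treewidth 1.
Bags: B1 = {b, i}  B2 = {b, d}  B3 = {f, i}  B4 = {h, i}  B5 = {a, i}  B6 = {e, i}  B7 = {d, g}  B8 = {a, c}
Tree: B1–B2, B1–B3, B1–B4, B4–B5, B4–B6, B2–B7, B5–B8

The largest bag has 2 vertices, giving width 1; this decomposition certifies tw(G) ≤ 1. Any graph with an edge has treewidth ≥ 1, and G has the edge i–b. Hence tw(G) = 1 exactly.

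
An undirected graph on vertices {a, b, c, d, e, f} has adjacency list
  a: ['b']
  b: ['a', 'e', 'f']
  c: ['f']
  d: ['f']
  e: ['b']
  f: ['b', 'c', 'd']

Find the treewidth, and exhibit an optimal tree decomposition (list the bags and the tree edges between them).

The largest bag has 2 vertices, giving width 1; this decomposition certifies tw(G) ≤ 1. G has an edge, so its treewidth is at least 1. Hence tw(G) = 1 exactly.

Treewidth 1.
Bags: B1 = {d, f}  B2 = {b, f}  B3 = {a, b}  B4 = {c, f}  B5 = {b, e}
Tree: B1–B2, B2–B3, B2–B4, B3–B5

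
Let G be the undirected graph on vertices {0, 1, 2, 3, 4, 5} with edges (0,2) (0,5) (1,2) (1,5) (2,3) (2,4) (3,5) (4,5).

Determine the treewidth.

2

A width-2 tree decomposition is:
Bags: B1 = {2, 4, 5}  B2 = {1, 2, 5}  B3 = {2, 3, 5}  B4 = {0, 2, 5}
Tree: B1–B2, B2–B3, B3–B4
The largest bag has 3 vertices, giving width 2; this decomposition certifies tw(G) ≤ 2. Since 5–4–2–1–5 is a cycle in G, G is not acyclic. Forests are exactly the graphs of treewidth ≤ 1, so tw(G) ≥ 2. The upper and lower bounds meet at 2, so that is the treewidth.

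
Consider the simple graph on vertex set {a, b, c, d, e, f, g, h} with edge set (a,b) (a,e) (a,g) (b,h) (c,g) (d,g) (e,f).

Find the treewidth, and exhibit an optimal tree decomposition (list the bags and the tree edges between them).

The largest bag has 2 vertices, giving width 1; this decomposition certifies tw(G) ≤ 1. Any graph with an edge has treewidth ≥ 1, and G has the edge a–e. Therefore the treewidth is 1.

Treewidth 1.
Bags: B1 = {a, e}  B2 = {a, g}  B3 = {c, g}  B4 = {e, f}  B5 = {a, b}  B6 = {b, h}  B7 = {d, g}
Tree: B1–B2, B2–B3, B1–B4, B1–B5, B5–B6, B2–B7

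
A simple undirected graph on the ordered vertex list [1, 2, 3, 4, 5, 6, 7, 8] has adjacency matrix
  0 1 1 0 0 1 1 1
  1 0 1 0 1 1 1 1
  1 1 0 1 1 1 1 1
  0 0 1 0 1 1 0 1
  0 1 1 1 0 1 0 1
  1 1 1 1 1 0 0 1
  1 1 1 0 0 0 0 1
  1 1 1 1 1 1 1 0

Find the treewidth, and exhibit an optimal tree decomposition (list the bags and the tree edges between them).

Treewidth 4.
One optimal decomposition is:
Bags: B1 = {2, 3, 5, 6, 8}  B2 = {1, 2, 3, 6, 8}  B3 = {3, 4, 5, 6, 8}  B4 = {1, 2, 3, 7, 8}
Tree: B1–B2, B1–B3, B2–B4

The largest bag has 5 vertices, giving width 4; this decomposition certifies tw(G) ≤ 4. On the other hand G contains the 5-clique {1, 2, 3, 6, 8}. A clique must lie in a single bag of any decomposition, so no decomposition can have width below 4. The upper and lower bounds meet at 4, so that is the treewidth.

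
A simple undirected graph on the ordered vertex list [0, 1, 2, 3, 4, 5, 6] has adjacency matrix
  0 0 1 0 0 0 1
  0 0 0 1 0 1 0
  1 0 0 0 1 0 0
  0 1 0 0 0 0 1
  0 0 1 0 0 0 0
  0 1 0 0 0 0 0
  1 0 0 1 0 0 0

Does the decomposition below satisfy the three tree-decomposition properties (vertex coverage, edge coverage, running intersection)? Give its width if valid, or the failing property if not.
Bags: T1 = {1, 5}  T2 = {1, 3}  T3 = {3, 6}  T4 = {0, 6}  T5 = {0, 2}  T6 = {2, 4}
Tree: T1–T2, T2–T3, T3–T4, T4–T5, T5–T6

Yes; width 1.

Every vertex of G appears in some bag (union = {0, 1, 2, 3, 4, 5, 6}); every edge is covered by a bag; and for each vertex v the set of bags containing v is connected in the bag tree. The decomposition is therefore valid. The largest bag has 2 vertices, so the width is 1.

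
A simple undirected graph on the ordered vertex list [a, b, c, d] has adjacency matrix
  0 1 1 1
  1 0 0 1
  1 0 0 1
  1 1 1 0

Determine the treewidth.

2

A width-2 tree decomposition is:
Bags: B1 = {a, b, d}  B2 = {a, c, d}
Tree: B1–B2
Each bag holds 3 vertices, so the decomposition has width 2, which upper-bounds the treewidth. On the other hand G contains the 3-clique {a, c, d}. A clique must lie in a single bag of any decomposition, so no decomposition can have width below 2. Hence tw(G) = 2 exactly.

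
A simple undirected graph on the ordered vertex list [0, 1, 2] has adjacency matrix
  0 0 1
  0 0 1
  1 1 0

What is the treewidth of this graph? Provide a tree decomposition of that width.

Every bag has size at most 2, so the width is 2 − 1 = 1 and tw(G) ≤ 1. Any graph with an edge has treewidth ≥ 1, and G has the edge 1–2. Hence tw(G) = 1 exactly.

Treewidth 1.
One such decomposition:
Bags: B1 = {1, 2}  B2 = {0, 2}
Tree: B1–B2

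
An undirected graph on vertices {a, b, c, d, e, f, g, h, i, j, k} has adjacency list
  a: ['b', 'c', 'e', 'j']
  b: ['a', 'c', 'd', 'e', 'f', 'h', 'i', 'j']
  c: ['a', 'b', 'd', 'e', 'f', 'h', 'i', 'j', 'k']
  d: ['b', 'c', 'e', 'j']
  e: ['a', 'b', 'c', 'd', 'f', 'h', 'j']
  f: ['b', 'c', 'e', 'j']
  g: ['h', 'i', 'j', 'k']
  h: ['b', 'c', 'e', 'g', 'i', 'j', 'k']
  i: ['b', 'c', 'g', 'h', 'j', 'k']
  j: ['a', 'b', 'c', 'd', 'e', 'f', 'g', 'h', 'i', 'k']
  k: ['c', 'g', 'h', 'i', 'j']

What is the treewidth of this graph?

A width-4 tree decomposition is:
Bags: B1 = {b, c, d, e, j}  B2 = {b, c, e, h, j}  B3 = {b, c, h, i, j}  B4 = {c, h, i, j, k}  B5 = {b, c, e, f, j}  B6 = {g, h, i, j, k}  B7 = {a, b, c, e, j}
Tree: B1–B2, B2–B3, B3–B4, B2–B5, B4–B6, B5–B7
The largest bag has 5 vertices, giving width 4; this decomposition certifies tw(G) ≤ 4. Conversely, {g, h, i, j, k} is a clique of size 5, and the vertices of any clique must share a bag in every tree decomposition; so some bag has ≥ 5 vertices and tw(G) ≥ 4. Combining the bounds, tw(G) = 4.

4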